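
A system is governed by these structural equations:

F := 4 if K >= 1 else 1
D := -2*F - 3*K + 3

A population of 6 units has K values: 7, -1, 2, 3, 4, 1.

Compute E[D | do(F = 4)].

Under do(F=4), F's equation is replaced by F=4 for every unit. Per-unit D: -26, -2, -11, -14, -17, -8. Mean = -13.

-13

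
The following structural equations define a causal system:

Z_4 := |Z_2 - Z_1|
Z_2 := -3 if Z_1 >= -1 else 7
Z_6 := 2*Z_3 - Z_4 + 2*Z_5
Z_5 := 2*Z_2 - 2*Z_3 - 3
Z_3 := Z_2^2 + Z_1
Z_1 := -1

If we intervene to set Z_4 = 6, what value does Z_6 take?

Under do(Z_4=6), the mechanism Z_4 := |Z_2 - Z_1| is discarded; Z_4 is fixed at 6.
Z_2 = -3 if Z_1 >= -1 else 7  [with Z_1=-1]  = -3
Z_3 = Z_2^2 + Z_1  [with Z_2=-3, Z_1=-1]  = 8
Z_5 = 2*Z_2 - 2*Z_3 - 3  [with Z_2=-3, Z_3=8]  = -25
Z_6 = 2*Z_3 - Z_4 + 2*Z_5  [with Z_3=8, Z_4=6, Z_5=-25]  = -40

-40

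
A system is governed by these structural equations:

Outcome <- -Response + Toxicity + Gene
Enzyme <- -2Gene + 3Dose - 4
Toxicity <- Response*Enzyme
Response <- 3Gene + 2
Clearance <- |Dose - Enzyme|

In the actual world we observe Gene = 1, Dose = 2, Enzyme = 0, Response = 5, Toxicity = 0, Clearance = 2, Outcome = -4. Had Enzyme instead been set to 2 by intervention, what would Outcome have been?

The intervention breaks the incoming arrows to Enzyme: Enzyme <- -2Gene + 3Dose - 4 no longer applies, and Enzyme = 2.
Response = 3Gene + 2  [with Gene=1]  = 5
Toxicity = Response*Enzyme  [with Response=5, Enzyme=2]  = 10
Outcome = -Response + Toxicity + Gene  [with Response=5, Toxicity=10, Gene=1]  = 6

6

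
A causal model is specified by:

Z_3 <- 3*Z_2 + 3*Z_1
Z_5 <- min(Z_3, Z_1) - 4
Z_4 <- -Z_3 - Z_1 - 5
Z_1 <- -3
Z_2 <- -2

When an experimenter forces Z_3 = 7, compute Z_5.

do(Z_3=7) replaces the equation Z_3 <- 3*Z_2 + 3*Z_1 with the constant Z_3 = 7.
Z_5 = min(Z_3, Z_1) - 4  [with Z_3=7, Z_1=-3]  = -7

-7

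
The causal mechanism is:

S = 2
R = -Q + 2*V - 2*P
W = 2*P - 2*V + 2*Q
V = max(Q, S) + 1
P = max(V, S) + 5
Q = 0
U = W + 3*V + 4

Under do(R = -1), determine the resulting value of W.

The intervention breaks the incoming arrows to R: R = -Q + 2*V - 2*P no longer applies, and R = -1.
W is not downstream of the intervention, so its value is determined by the original equations.
V = max(Q, S) + 1  [with Q=0, S=2]  = 3
P = max(V, S) + 5  [with V=3, S=2]  = 8
W = 2*P - 2*V + 2*Q  [with P=8, V=3, Q=0]  = 10

10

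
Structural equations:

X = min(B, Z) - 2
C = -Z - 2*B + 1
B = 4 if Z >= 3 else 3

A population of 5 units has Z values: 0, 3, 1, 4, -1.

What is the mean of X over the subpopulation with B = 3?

Conditioning on B=3 selects the 3 unit(s) with Z ∈ {0, 1, -1}. Their X values: -2, -1, -3. Mean = -2.

-2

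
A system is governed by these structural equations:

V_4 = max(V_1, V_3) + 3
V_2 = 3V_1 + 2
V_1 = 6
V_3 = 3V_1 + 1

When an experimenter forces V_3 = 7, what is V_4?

The intervention breaks the incoming arrows to V_3: V_3 = 3V_1 + 1 no longer applies, and V_3 = 7.
V_4 = max(V_1, V_3) + 3  [with V_1=6, V_3=7]  = 10

10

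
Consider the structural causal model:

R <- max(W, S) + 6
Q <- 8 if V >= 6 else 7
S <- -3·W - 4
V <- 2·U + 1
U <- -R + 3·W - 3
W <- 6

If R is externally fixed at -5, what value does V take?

do(R=-5) replaces the equation R <- max(W, S) + 6 with the constant R = -5.
U = -R + 3·W - 3  [with R=-5, W=6]  = 20
V = 2·U + 1  [with U=20]  = 41

41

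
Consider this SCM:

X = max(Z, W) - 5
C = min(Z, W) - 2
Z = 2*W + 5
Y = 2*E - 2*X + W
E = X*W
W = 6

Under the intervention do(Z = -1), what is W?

6

Under do(Z=-1), the mechanism Z = 2*W + 5 is discarded; Z is fixed at -1.
W is not downstream of the intervention, so its value is determined by the original equations.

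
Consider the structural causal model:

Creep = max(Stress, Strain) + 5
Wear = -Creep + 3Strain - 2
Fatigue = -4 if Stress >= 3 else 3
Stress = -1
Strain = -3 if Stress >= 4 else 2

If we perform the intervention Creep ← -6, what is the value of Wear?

10

The intervention breaks the incoming arrows to Creep: Creep = max(Stress, Strain) + 5 no longer applies, and Creep = -6.
Strain = -3 if Stress >= 4 else 2  [with Stress=-1]  = 2
Wear = -Creep + 3Strain - 2  [with Creep=-6, Strain=2]  = 10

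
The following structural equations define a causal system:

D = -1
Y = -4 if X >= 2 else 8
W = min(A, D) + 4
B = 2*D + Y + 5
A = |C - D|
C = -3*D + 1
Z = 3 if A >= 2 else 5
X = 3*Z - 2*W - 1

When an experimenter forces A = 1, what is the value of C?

Under do(A=1), the mechanism A = |C - D| is discarded; A is fixed at 1.
Since C is not a descendant of the intervened variable, it is unaffected.
C = -3*D + 1  [with D=-1]  = 4

4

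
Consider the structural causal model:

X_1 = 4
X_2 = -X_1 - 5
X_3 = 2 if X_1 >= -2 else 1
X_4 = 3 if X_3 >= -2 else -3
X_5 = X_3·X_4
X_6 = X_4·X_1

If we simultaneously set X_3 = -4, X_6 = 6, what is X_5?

12

The joint intervention fixes X_3 = -4, X_6 = 6, removing each variable's own equation.
X_4 = 3 if X_3 >= -2 else -3  [with X_3=-4]  = -3
X_5 = X_3·X_4  [with X_3=-4, X_4=-3]  = 12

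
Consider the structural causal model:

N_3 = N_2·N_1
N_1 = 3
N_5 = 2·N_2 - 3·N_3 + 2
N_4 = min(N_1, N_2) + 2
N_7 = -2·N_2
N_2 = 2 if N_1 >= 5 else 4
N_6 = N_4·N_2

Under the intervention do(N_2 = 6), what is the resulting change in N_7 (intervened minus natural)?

Under do(N_2=6), the mechanism N_2 = 2 if N_1 >= 5 else 4 is discarded; N_2 is fixed at 6.
N_7 = -2·N_2  [with N_2=6]  = -12
Without intervention: N_2 = 2 if N_1 >= 5 else 4  [with N_1=3]  = 4; N_7 = -2·N_2  [with N_2=4]  = -8.
Change = -12 − (-8) = -4.

-4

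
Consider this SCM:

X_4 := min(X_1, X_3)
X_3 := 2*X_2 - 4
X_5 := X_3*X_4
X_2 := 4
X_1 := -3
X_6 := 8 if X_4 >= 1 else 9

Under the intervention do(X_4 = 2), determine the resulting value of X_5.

Intervening sets X_4 = 2 and removes its equation (X_4 := min(X_1, X_3)).
X_3 = 2*X_2 - 4  [with X_2=4]  = 4
X_5 = X_3*X_4  [with X_3=4, X_4=2]  = 8

8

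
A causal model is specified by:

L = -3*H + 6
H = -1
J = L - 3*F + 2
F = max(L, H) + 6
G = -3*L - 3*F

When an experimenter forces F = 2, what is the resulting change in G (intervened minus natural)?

39

The intervention breaks the incoming arrows to F: F = max(L, H) + 6 no longer applies, and F = 2.
L = -3*H + 6  [with H=-1]  = 9
G = -3*L - 3*F  [with L=9, F=2]  = -33
Without intervention: L = -3*H + 6  [with H=-1]  = 9; F = max(L, H) + 6  [with L=9, H=-1]  = 15; G = -3*L - 3*F  [with L=9, F=15]  = -72.
Change = -33 − (-72) = 39.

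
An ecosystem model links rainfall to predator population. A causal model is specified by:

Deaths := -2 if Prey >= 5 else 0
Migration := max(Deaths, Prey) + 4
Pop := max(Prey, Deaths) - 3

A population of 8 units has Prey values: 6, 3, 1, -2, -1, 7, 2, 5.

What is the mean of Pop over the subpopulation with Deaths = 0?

Conditioning on Deaths=0 selects the 5 unit(s) with Prey ∈ {3, 1, -2, -1, 2}. Their Pop values: 0, -2, -3, -3, -1. Mean = -1.8.

-1.8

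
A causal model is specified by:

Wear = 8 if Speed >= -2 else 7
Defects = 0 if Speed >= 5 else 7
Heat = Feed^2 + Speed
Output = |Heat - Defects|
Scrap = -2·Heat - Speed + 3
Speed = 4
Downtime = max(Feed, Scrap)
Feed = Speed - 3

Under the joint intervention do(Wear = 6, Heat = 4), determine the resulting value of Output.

The joint intervention fixes Wear = 6, Heat = 4, removing each variable's own equation.
Defects = 0 if Speed >= 5 else 7  [with Speed=4]  = 7
Output = |Heat - Defects|  [with Heat=4, Defects=7]  = 3

3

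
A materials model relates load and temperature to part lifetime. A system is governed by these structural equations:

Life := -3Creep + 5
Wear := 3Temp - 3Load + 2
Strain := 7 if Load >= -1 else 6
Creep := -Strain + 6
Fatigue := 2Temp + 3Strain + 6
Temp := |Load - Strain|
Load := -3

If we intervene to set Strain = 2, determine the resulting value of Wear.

26

do(Strain=2) replaces the equation Strain := 7 if Load >= -1 else 6 with the constant Strain = 2.
Temp = |Load - Strain|  [with Load=-3, Strain=2]  = 5
Wear = 3Temp - 3Load + 2  [with Temp=5, Load=-3]  = 26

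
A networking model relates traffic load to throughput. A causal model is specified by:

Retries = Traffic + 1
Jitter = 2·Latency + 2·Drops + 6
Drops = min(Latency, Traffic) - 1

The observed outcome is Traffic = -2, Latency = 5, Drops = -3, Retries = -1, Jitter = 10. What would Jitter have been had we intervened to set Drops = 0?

16

do(Drops=0) replaces the equation Drops = min(Latency, Traffic) - 1 with the constant Drops = 0.
Jitter = 2·Latency + 2·Drops + 6  [with Latency=5, Drops=0]  = 16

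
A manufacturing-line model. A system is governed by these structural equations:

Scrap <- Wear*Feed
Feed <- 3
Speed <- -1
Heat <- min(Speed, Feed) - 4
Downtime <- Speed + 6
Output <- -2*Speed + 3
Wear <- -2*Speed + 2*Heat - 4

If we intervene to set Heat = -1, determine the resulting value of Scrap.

do(Heat=-1) replaces the equation Heat <- min(Speed, Feed) - 4 with the constant Heat = -1.
Wear = -2*Speed + 2*Heat - 4  [with Speed=-1, Heat=-1]  = -4
Scrap = Wear*Feed  [with Wear=-4, Feed=3]  = -12

-12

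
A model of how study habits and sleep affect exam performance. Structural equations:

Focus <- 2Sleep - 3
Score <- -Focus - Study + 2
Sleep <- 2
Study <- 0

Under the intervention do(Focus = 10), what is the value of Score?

The intervention breaks the incoming arrows to Focus: Focus <- 2Sleep - 3 no longer applies, and Focus = 10.
Score = -Focus - Study + 2  [with Focus=10, Study=0]  = -8

-8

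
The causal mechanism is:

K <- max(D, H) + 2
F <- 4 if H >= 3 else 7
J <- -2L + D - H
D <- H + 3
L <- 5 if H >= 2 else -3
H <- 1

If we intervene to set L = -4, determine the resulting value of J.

The intervention breaks the incoming arrows to L: L <- 5 if H >= 2 else -3 no longer applies, and L = -4.
D = H + 3  [with H=1]  = 4
J = -2L + D - H  [with L=-4, D=4, H=1]  = 11

11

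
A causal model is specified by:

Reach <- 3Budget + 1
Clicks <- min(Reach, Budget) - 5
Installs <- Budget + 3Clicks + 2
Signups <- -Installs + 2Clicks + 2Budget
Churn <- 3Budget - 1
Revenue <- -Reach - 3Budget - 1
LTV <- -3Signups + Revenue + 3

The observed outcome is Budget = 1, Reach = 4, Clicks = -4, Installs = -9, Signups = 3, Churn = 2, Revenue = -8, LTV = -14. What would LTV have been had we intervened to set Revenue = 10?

do(Revenue=10) replaces the equation Revenue <- -Reach - 3Budget - 1 with the constant Revenue = 10.
Reach = 3Budget + 1  [with Budget=1]  = 4
Clicks = min(Reach, Budget) - 5  [with Reach=4, Budget=1]  = -4
Installs = Budget + 3Clicks + 2  [with Budget=1, Clicks=-4]  = -9
Signups = -Installs + 2Clicks + 2Budget  [with Installs=-9, Clicks=-4, Budget=1]  = 3
LTV = -3Signups + Revenue + 3  [with Signups=3, Revenue=10]  = 4

4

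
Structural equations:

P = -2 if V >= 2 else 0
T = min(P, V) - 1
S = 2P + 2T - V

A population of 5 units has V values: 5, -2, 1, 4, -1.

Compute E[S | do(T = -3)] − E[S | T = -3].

2

do(T=-3) breaks T's dependence on V. With T=-3 fixed, S across the units is -15, -4, -7, -14, -5, mean -9.
Conditioning on T=-3 selects the 3 unit(s) with V ∈ {5, -2, 4}. Their S values: -15, -4, -14. Mean = -11.
Difference = -9 − (-11) = 2.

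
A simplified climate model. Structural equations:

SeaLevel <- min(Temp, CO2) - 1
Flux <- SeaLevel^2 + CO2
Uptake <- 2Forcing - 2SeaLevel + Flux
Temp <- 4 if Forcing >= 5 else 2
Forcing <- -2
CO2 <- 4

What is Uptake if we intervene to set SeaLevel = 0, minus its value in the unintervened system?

Under do(SeaLevel=0), the mechanism SeaLevel <- min(Temp, CO2) - 1 is discarded; SeaLevel is fixed at 0.
Flux = SeaLevel^2 + CO2  [with SeaLevel=0, CO2=4]  = 4
Uptake = 2Forcing - 2SeaLevel + Flux  [with Forcing=-2, SeaLevel=0, Flux=4]  = 0
Without intervention: Temp = 4 if Forcing >= 5 else 2  [with Forcing=-2]  = 2; SeaLevel = min(Temp, CO2) - 1  [with Temp=2, CO2=4]  = 1; Flux = SeaLevel^2 + CO2  [with SeaLevel=1, CO2=4]  = 5; Uptake = 2Forcing - 2SeaLevel + Flux  [with Forcing=-2, SeaLevel=1, Flux=5]  = -1.
Change = 0 − (-1) = 1.

1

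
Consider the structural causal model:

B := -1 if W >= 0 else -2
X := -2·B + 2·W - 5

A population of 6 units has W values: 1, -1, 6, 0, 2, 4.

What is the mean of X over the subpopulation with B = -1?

Conditioning on B=-1 selects the 5 unit(s) with W ∈ {1, 6, 0, 2, 4}. Their X values: -1, 9, -3, 1, 5. Mean = 2.2.

2.2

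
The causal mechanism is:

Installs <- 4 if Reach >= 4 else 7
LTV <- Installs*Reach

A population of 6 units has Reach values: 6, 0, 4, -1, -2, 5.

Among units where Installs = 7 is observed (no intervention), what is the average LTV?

Observing Installs=7 restricts to units where Installs's equation naturally yields 7: Reach ∈ {0, -1, -2}. In that subpopulation LTV = 0, -7, -14, mean -7.

-7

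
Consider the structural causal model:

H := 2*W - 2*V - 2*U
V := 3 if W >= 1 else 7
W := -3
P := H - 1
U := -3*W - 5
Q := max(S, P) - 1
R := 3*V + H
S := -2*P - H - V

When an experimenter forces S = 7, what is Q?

do(S=7) replaces the equation S := -2*P - H - V with the constant S = 7.
V = 3 if W >= 1 else 7  [with W=-3]  = 7
U = -3*W - 5  [with W=-3]  = 4
H = 2*W - 2*V - 2*U  [with W=-3, V=7, U=4]  = -28
P = H - 1  [with H=-28]  = -29
Q = max(S, P) - 1  [with S=7, P=-29]  = 6

6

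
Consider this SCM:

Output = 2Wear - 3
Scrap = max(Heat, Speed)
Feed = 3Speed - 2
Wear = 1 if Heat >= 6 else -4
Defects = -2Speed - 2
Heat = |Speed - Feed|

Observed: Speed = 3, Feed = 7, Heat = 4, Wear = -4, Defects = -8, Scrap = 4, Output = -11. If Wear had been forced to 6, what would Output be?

9

The intervention breaks the incoming arrows to Wear: Wear = 1 if Heat >= 6 else -4 no longer applies, and Wear = 6.
Output = 2Wear - 3  [with Wear=6]  = 9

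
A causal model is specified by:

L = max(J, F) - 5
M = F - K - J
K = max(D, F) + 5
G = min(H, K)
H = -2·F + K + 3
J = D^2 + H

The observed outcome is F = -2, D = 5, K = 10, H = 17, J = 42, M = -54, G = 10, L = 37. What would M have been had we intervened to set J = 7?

The intervention breaks the incoming arrows to J: J = D^2 + H no longer applies, and J = 7.
K = max(D, F) + 5  [with D=5, F=-2]  = 10
M = F - K - J  [with F=-2, K=10, J=7]  = -19

-19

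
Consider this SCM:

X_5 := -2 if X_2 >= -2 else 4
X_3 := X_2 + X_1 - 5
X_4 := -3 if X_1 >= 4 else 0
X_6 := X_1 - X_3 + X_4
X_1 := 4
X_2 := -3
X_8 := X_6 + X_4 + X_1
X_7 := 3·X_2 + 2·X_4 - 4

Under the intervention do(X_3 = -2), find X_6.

3

The intervention breaks the incoming arrows to X_3: X_3 := X_2 + X_1 - 5 no longer applies, and X_3 = -2.
X_4 = -3 if X_1 >= 4 else 0  [with X_1=4]  = -3
X_6 = X_1 - X_3 + X_4  [with X_1=4, X_3=-2, X_4=-3]  = 3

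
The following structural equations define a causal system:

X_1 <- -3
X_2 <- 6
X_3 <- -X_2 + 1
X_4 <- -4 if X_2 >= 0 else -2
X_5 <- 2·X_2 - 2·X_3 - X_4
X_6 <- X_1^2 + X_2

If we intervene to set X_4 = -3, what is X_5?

25

Intervening sets X_4 = -3 and removes its equation (X_4 <- -4 if X_2 >= 0 else -2).
X_3 = -X_2 + 1  [with X_2=6]  = -5
X_5 = 2·X_2 - 2·X_3 - X_4  [with X_2=6, X_3=-5, X_4=-3]  = 25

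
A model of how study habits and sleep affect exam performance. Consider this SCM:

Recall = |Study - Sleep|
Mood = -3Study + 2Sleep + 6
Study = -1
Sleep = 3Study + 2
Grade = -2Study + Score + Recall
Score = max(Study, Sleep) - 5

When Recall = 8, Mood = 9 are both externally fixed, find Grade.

4

Setting Recall = 8, Mood = 9 by intervention discards those variables' equations.
Sleep = 3Study + 2  [with Study=-1]  = -1
Score = max(Study, Sleep) - 5  [with Study=-1, Sleep=-1]  = -6
Grade = -2Study + Score + Recall  [with Study=-1, Score=-6, Recall=8]  = 4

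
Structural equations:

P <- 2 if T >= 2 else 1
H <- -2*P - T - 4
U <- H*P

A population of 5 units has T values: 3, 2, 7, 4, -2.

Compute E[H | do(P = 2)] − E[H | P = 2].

do(P=2) breaks P's dependence on T. With P=2 fixed, H across the units is -11, -10, -15, -12, -6, mean -10.8.
Observing P=2 restricts to units where P's equation naturally yields 2: T ∈ {3, 2, 7, 4}. In that subpopulation H = -11, -10, -15, -12, mean -12.
Difference = -10.8 − (-12) = 1.2.

1.2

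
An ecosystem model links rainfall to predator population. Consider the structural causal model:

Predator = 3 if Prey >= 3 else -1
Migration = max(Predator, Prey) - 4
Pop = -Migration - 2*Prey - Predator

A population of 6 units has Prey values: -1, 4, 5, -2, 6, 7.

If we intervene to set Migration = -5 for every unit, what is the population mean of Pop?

Under do(Migration=-5), Migration's equation is replaced by Migration=-5 for every unit. Per-unit Pop: 8, -6, -8, 10, -10, -12. Mean = -3.

-3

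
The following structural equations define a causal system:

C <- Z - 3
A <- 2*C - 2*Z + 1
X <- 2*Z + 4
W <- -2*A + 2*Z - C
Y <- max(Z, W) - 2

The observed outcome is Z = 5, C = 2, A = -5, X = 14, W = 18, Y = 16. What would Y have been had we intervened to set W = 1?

3

The intervention breaks the incoming arrows to W: W <- -2*A + 2*Z - C no longer applies, and W = 1.
Y = max(Z, W) - 2  [with Z=5, W=1]  = 3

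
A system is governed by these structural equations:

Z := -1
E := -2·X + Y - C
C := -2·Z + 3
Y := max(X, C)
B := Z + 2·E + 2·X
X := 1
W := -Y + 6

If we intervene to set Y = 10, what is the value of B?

7

The intervention breaks the incoming arrows to Y: Y := max(X, C) no longer applies, and Y = 10.
C = -2·Z + 3  [with Z=-1]  = 5
E = -2·X + Y - C  [with X=1, Y=10, C=5]  = 3
B = Z + 2·E + 2·X  [with Z=-1, E=3, X=1]  = 7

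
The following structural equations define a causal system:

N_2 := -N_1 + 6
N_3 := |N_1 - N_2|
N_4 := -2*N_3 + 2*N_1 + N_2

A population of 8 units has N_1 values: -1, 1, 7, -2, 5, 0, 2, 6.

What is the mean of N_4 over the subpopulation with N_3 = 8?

-7

Conditioning on N_3=8 selects the 2 unit(s) with N_1 ∈ {-1, 7}. Their N_4 values: -11, -3. Mean = -7.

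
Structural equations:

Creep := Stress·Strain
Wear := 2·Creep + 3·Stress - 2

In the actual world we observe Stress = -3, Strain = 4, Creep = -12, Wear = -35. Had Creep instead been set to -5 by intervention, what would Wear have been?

-21

The intervention breaks the incoming arrows to Creep: Creep := Stress·Strain no longer applies, and Creep = -5.
Wear = 2·Creep + 3·Stress - 2  [with Creep=-5, Stress=-3]  = -21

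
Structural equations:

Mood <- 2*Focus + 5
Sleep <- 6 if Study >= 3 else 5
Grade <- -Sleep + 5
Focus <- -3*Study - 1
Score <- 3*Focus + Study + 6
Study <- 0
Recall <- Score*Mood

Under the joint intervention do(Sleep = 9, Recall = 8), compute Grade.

Setting Sleep = 9, Recall = 8 by intervention discards those variables' equations.
Grade = -Sleep + 5  [with Sleep=9]  = -4

-4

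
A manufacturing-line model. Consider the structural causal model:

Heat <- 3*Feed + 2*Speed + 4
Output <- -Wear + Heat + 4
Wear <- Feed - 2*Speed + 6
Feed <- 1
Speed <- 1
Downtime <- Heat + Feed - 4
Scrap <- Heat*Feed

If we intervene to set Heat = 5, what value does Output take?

The intervention breaks the incoming arrows to Heat: Heat <- 3*Feed + 2*Speed + 4 no longer applies, and Heat = 5.
Wear = Feed - 2*Speed + 6  [with Feed=1, Speed=1]  = 5
Output = -Wear + Heat + 4  [with Wear=5, Heat=5]  = 4

4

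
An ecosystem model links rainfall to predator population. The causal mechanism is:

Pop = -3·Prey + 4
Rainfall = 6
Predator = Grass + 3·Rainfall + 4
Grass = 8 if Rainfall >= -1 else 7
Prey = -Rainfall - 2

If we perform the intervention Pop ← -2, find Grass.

8

Under do(Pop=-2), the mechanism Pop = -3·Prey + 4 is discarded; Pop is fixed at -2.
No directed path runs from Pop to Grass, so Grass keeps its natural value.
Grass = 8 if Rainfall >= -1 else 7  [with Rainfall=6]  = 8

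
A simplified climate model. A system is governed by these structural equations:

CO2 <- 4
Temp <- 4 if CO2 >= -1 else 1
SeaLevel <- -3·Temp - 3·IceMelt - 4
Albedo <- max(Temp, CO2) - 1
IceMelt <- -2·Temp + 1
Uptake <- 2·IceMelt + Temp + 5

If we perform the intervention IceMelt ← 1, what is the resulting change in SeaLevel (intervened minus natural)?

do(IceMelt=1) replaces the equation IceMelt <- -2·Temp + 1 with the constant IceMelt = 1.
Temp = 4 if CO2 >= -1 else 1  [with CO2=4]  = 4
SeaLevel = -3·Temp - 3·IceMelt - 4  [with Temp=4, IceMelt=1]  = -19
Without intervention: Temp = 4 if CO2 >= -1 else 1  [with CO2=4]  = 4; IceMelt = -2·Temp + 1  [with Temp=4]  = -7; SeaLevel = -3·Temp - 3·IceMelt - 4  [with Temp=4, IceMelt=-7]  = 5.
Change = -19 − 5 = -24.

-24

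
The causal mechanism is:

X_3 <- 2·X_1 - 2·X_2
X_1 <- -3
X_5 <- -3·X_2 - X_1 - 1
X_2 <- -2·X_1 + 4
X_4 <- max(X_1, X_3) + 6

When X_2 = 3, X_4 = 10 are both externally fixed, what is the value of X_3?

The joint intervention fixes X_2 = 3, X_4 = 10, removing each variable's own equation.
X_3 = 2·X_1 - 2·X_2  [with X_1=-3, X_2=3]  = -12

-12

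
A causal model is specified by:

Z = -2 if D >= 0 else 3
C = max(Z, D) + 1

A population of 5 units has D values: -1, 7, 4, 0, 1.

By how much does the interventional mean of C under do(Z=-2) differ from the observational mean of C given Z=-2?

-0.8

Under do(Z=-2), Z's equation is replaced by Z=-2 for every unit. Per-unit C: 0, 8, 5, 1, 2. Mean = 3.2.
Conditioning on Z=-2 selects the 4 unit(s) with D ∈ {7, 4, 0, 1}. Their C values: 8, 5, 1, 2. Mean = 4.
Difference = 3.2 − 4 = -0.8.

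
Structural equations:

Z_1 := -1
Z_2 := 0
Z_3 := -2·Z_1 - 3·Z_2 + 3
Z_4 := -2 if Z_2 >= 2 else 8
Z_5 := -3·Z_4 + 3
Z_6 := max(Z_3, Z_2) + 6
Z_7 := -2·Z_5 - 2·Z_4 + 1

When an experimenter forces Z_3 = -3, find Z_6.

The intervention breaks the incoming arrows to Z_3: Z_3 := -2·Z_1 - 3·Z_2 + 3 no longer applies, and Z_3 = -3.
Z_6 = max(Z_3, Z_2) + 6  [with Z_3=-3, Z_2=0]  = 6

6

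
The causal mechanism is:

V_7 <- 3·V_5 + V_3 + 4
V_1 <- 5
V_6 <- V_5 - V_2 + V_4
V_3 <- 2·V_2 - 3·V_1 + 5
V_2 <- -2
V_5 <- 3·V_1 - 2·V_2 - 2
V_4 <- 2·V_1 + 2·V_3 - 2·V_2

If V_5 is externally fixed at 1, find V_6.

The intervention breaks the incoming arrows to V_5: V_5 <- 3·V_1 - 2·V_2 - 2 no longer applies, and V_5 = 1.
V_3 = 2·V_2 - 3·V_1 + 5  [with V_2=-2, V_1=5]  = -14
V_4 = 2·V_1 + 2·V_3 - 2·V_2  [with V_1=5, V_3=-14, V_2=-2]  = -14
V_6 = V_5 - V_2 + V_4  [with V_5=1, V_2=-2, V_4=-14]  = -11

-11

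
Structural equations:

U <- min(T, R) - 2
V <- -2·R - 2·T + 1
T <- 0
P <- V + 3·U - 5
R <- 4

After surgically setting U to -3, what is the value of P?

Intervening sets U = -3 and removes its equation (U <- min(T, R) - 2).
V = -2·R - 2·T + 1  [with R=4, T=0]  = -7
P = V + 3·U - 5  [with V=-7, U=-3]  = -21

-21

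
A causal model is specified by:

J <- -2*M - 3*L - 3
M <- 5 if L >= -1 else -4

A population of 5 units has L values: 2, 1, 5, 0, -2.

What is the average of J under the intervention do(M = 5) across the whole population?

-16.6

Under do(M=5), M's equation is replaced by M=5 for every unit. Per-unit J: -19, -16, -28, -13, -7. Mean = -16.6.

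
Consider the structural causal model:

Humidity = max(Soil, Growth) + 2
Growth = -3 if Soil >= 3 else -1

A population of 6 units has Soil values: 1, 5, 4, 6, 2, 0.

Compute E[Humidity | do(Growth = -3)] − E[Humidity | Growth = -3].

The intervention sets Growth=-3 in all 6 units regardless of Soil. Recomputing Humidity per unit gives 3, 7, 6, 8, 4, 2; average 5.
E[Humidity|Growth=-3] averages over only the 3 units with Growth=-3 (Soil = 5, 4, 6): Humidity = 7, 6, 8, mean 7.
Difference = 5 − 7 = -2.

-2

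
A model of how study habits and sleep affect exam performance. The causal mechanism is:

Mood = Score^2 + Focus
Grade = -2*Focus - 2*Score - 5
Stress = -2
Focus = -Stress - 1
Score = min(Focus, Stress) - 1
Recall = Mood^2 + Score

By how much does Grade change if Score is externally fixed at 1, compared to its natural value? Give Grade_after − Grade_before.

-8

The intervention breaks the incoming arrows to Score: Score = min(Focus, Stress) - 1 no longer applies, and Score = 1.
Focus = -Stress - 1  [with Stress=-2]  = 1
Grade = -2*Focus - 2*Score - 5  [with Focus=1, Score=1]  = -9
Without intervention: Focus = -Stress - 1  [with Stress=-2]  = 1; Score = min(Focus, Stress) - 1  [with Focus=1, Stress=-2]  = -3; Grade = -2*Focus - 2*Score - 5  [with Focus=1, Score=-3]  = -1.
Change = -9 − (-1) = -8.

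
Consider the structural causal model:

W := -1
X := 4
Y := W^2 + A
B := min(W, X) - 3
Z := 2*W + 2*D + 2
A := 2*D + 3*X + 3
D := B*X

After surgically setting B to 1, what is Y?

The intervention breaks the incoming arrows to B: B := min(W, X) - 3 no longer applies, and B = 1.
D = B*X  [with B=1, X=4]  = 4
A = 2*D + 3*X + 3  [with D=4, X=4]  = 23
Y = W^2 + A  [with W=-1, A=23]  = 24

24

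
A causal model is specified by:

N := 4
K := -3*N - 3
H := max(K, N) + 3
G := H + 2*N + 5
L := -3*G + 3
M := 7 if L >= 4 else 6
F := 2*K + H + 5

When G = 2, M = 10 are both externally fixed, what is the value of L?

-3

Setting G = 2, M = 10 by intervention discards those variables' equations.
L = -3*G + 3  [with G=2]  = -3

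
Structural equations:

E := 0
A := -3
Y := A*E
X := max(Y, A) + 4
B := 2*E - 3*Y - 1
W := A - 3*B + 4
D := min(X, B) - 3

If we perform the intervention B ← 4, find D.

1

Under do(B=4), the mechanism B := 2*E - 3*Y - 1 is discarded; B is fixed at 4.
Y = A*E  [with A=-3, E=0]  = 0
X = max(Y, A) + 4  [with Y=0, A=-3]  = 4
D = min(X, B) - 3  [with X=4, B=4]  = 1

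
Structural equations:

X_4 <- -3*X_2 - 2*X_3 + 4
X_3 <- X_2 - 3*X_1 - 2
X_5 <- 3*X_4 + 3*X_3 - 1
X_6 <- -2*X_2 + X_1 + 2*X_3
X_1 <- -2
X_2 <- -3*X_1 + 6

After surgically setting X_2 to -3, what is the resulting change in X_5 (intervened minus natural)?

180

do(X_2=-3) replaces the equation X_2 <- -3*X_1 + 6 with the constant X_2 = -3.
X_3 = X_2 - 3*X_1 - 2  [with X_2=-3, X_1=-2]  = 1
X_4 = -3*X_2 - 2*X_3 + 4  [with X_2=-3, X_3=1]  = 11
X_5 = 3*X_4 + 3*X_3 - 1  [with X_4=11, X_3=1]  = 35
Without intervention: X_2 = -3*X_1 + 6  [with X_1=-2]  = 12; X_3 = X_2 - 3*X_1 - 2  [with X_2=12, X_1=-2]  = 16; X_4 = -3*X_2 - 2*X_3 + 4  [with X_2=12, X_3=16]  = -64; X_5 = 3*X_4 + 3*X_3 - 1  [with X_4=-64, X_3=16]  = -145.
Change = 35 − (-145) = 180.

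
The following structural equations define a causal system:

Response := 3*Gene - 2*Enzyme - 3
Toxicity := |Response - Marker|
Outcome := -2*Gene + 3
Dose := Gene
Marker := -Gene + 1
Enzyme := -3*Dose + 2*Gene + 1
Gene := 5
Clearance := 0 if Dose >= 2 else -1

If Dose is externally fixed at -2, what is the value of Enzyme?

The intervention breaks the incoming arrows to Dose: Dose := Gene no longer applies, and Dose = -2.
Enzyme = -3*Dose + 2*Gene + 1  [with Dose=-2, Gene=5]  = 17

17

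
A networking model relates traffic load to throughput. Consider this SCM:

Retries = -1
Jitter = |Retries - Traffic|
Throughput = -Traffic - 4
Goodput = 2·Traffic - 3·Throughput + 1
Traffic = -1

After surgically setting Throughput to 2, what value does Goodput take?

Intervening sets Throughput = 2 and removes its equation (Throughput = -Traffic - 4).
Goodput = 2·Traffic - 3·Throughput + 1  [with Traffic=-1, Throughput=2]  = -7

-7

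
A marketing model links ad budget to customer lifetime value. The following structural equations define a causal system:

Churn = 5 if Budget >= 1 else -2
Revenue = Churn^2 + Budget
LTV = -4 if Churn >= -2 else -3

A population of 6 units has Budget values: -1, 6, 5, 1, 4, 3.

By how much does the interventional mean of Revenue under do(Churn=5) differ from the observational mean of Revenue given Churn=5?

-0.8

The intervention sets Churn=5 in all 6 units regardless of Budget. Recomputing Revenue per unit gives 24, 31, 30, 26, 29, 28; average 28.
Observing Churn=5 restricts to units where Churn's equation naturally yields 5: Budget ∈ {6, 5, 1, 4, 3}. In that subpopulation Revenue = 31, 30, 26, 29, 28, mean 28.8.
Difference = 28 − 28.8 = -0.8.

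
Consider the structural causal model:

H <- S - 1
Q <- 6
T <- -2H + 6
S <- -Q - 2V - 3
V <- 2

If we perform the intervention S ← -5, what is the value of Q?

Under do(S=-5), the mechanism S <- -Q - 2V - 3 is discarded; S is fixed at -5.
Q is not downstream of the intervention, so its value is determined by the original equations.

6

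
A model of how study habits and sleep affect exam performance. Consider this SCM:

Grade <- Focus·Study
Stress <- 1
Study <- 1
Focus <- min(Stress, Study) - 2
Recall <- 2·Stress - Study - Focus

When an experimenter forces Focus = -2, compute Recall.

The intervention breaks the incoming arrows to Focus: Focus <- min(Stress, Study) - 2 no longer applies, and Focus = -2.
Recall = 2·Stress - Study - Focus  [with Stress=1, Study=1, Focus=-2]  = 3

3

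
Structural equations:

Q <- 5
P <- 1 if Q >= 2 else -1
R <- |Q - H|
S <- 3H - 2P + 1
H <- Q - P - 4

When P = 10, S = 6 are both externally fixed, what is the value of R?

The joint intervention fixes P = 10, S = 6, removing each variable's own equation.
H = Q - P - 4  [with Q=5, P=10]  = -9
R = |Q - H|  [with Q=5, H=-9]  = 14

14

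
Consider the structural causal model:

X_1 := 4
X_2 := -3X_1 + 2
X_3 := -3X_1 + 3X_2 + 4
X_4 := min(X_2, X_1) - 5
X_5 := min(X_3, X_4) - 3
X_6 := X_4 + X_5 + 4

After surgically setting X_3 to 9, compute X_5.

do(X_3=9) replaces the equation X_3 := -3X_1 + 3X_2 + 4 with the constant X_3 = 9.
X_2 = -3X_1 + 2  [with X_1=4]  = -10
X_4 = min(X_2, X_1) - 5  [with X_2=-10, X_1=4]  = -15
X_5 = min(X_3, X_4) - 3  [with X_3=9, X_4=-15]  = -18

-18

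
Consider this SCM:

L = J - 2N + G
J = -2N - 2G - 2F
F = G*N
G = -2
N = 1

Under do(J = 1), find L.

Intervening sets J = 1 and removes its equation (J = -2N - 2G - 2F).
L = J - 2N + G  [with J=1, N=1, G=-2]  = -3

-3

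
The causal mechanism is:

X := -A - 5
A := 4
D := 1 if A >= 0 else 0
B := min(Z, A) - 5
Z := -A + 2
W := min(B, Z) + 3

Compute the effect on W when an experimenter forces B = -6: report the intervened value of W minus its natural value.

do(B=-6) replaces the equation B := min(Z, A) - 5 with the constant B = -6.
Z = -A + 2  [with A=4]  = -2
W = min(B, Z) + 3  [with B=-6, Z=-2]  = -3
Without intervention: Z = -A + 2  [with A=4]  = -2; B = min(Z, A) - 5  [with Z=-2, A=4]  = -7; W = min(B, Z) + 3  [with B=-7, Z=-2]  = -4.
Change = -3 − (-4) = 1.

1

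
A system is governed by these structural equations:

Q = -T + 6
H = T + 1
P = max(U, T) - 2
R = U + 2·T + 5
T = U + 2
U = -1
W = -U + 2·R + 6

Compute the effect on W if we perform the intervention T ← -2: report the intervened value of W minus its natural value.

-12

do(T=-2) replaces the equation T = U + 2 with the constant T = -2.
R = U + 2·T + 5  [with U=-1, T=-2]  = 0
W = -U + 2·R + 6  [with U=-1, R=0]  = 7
Without intervention: T = U + 2  [with U=-1]  = 1; R = U + 2·T + 5  [with U=-1, T=1]  = 6; W = -U + 2·R + 6  [with U=-1, R=6]  = 19.
Change = 7 − 19 = -12.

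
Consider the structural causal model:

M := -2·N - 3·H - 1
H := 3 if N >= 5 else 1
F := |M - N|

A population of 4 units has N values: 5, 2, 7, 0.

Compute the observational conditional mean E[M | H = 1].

Conditioning on H=1 selects the 2 unit(s) with N ∈ {2, 0}. Their M values: -8, -4. Mean = -6.

-6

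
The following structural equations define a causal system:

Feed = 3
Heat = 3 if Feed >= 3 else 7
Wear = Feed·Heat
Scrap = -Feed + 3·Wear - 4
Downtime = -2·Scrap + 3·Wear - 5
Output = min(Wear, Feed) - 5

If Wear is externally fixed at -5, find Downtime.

The intervention breaks the incoming arrows to Wear: Wear = Feed·Heat no longer applies, and Wear = -5.
Scrap = -Feed + 3·Wear - 4  [with Feed=3, Wear=-5]  = -22
Downtime = -2·Scrap + 3·Wear - 5  [with Scrap=-22, Wear=-5]  = 24

24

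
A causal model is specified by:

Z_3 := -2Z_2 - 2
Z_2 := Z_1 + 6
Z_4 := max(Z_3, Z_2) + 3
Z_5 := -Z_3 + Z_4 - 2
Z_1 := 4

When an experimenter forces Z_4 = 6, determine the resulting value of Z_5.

Intervening sets Z_4 = 6 and removes its equation (Z_4 := max(Z_3, Z_2) + 3).
Z_2 = Z_1 + 6  [with Z_1=4]  = 10
Z_3 = -2Z_2 - 2  [with Z_2=10]  = -22
Z_5 = -Z_3 + Z_4 - 2  [with Z_3=-22, Z_4=6]  = 26

26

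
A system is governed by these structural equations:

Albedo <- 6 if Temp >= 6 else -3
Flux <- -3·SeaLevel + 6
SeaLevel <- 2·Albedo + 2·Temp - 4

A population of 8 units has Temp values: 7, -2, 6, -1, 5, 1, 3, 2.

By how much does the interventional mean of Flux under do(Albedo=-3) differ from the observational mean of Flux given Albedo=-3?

-7.75

do(Albedo=-3) breaks Albedo's dependence on Temp. With Albedo=-3 fixed, Flux across the units is -6, 48, 0, 42, 6, 30, 18, 24, mean 20.25.
Conditioning on Albedo=-3 selects the 6 unit(s) with Temp ∈ {-2, -1, 5, 1, 3, 2}. Their Flux values: 48, 42, 6, 30, 18, 24. Mean = 28.
Difference = 20.25 − 28 = -7.75.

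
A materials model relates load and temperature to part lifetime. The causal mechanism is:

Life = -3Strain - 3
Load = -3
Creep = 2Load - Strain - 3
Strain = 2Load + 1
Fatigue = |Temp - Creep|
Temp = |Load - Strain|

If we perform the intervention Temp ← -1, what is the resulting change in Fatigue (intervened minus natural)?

-3

do(Temp=-1) replaces the equation Temp = |Load - Strain| with the constant Temp = -1.
Strain = 2Load + 1  [with Load=-3]  = -5
Creep = 2Load - Strain - 3  [with Load=-3, Strain=-5]  = -4
Fatigue = |Temp - Creep|  [with Temp=-1, Creep=-4]  = 3
Without intervention: Strain = 2Load + 1  [with Load=-3]  = -5; Temp = |Load - Strain|  [with Load=-3, Strain=-5]  = 2; Creep = 2Load - Strain - 3  [with Load=-3, Strain=-5]  = -4; Fatigue = |Temp - Creep|  [with Temp=2, Creep=-4]  = 6.
Change = 3 − 6 = -3.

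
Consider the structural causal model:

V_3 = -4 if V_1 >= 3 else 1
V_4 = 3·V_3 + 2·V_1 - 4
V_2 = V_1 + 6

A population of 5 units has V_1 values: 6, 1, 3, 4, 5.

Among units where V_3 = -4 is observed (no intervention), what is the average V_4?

Conditioning on V_3=-4 selects the 4 unit(s) with V_1 ∈ {6, 3, 4, 5}. Their V_4 values: -4, -10, -8, -6. Mean = -7.

-7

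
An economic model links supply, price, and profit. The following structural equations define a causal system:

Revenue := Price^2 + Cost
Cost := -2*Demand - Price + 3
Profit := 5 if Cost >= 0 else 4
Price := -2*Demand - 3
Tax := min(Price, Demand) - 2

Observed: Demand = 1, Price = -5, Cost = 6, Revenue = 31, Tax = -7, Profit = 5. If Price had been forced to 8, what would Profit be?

4

Under do(Price=8), the mechanism Price := -2*Demand - 3 is discarded; Price is fixed at 8.
Cost = -2*Demand - Price + 3  [with Demand=1, Price=8]  = -7
Profit = 5 if Cost >= 0 else 4  [with Cost=-7]  = 4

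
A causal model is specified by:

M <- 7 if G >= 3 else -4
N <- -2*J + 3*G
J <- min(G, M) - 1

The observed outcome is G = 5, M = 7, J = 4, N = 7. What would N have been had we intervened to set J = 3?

The intervention breaks the incoming arrows to J: J <- min(G, M) - 1 no longer applies, and J = 3.
N = -2*J + 3*G  [with J=3, G=5]  = 9

9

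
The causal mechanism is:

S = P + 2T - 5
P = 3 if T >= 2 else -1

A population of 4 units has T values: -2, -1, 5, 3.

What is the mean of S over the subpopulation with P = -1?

Conditioning on P=-1 selects the 2 unit(s) with T ∈ {-2, -1}. Their S values: -10, -8. Mean = -9.

-9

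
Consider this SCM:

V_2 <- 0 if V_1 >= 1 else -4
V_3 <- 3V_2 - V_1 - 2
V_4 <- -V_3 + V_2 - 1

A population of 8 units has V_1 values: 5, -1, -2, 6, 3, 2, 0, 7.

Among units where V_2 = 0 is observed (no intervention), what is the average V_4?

5.6

Conditioning on V_2=0 selects the 5 unit(s) with V_1 ∈ {5, 6, 3, 2, 7}. Their V_4 values: 6, 7, 4, 3, 8. Mean = 5.6.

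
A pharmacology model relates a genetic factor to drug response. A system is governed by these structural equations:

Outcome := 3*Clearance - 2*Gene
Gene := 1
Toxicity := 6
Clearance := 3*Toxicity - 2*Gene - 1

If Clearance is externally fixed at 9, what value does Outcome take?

The intervention breaks the incoming arrows to Clearance: Clearance := 3*Toxicity - 2*Gene - 1 no longer applies, and Clearance = 9.
Outcome = 3*Clearance - 2*Gene  [with Clearance=9, Gene=1]  = 25

25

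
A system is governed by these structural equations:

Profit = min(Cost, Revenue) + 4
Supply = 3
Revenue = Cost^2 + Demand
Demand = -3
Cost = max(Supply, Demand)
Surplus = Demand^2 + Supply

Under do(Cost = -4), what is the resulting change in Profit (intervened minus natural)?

do(Cost=-4) replaces the equation Cost = max(Supply, Demand) with the constant Cost = -4.
Revenue = Cost^2 + Demand  [with Cost=-4, Demand=-3]  = 13
Profit = min(Cost, Revenue) + 4  [with Cost=-4, Revenue=13]  = 0
Without intervention: Cost = max(Supply, Demand)  [with Supply=3, Demand=-3]  = 3; Revenue = Cost^2 + Demand  [with Cost=3, Demand=-3]  = 6; Profit = min(Cost, Revenue) + 4  [with Cost=3, Revenue=6]  = 7.
Change = 0 − 7 = -7.

-7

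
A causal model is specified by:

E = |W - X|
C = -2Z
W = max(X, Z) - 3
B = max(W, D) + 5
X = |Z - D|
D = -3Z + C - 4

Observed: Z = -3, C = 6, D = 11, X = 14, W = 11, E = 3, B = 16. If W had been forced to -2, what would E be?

The intervention breaks the incoming arrows to W: W = max(X, Z) - 3 no longer applies, and W = -2.
C = -2Z  [with Z=-3]  = 6
D = -3Z + C - 4  [with Z=-3, C=6]  = 11
X = |Z - D|  [with Z=-3, D=11]  = 14
E = |W - X|  [with W=-2, X=14]  = 16

16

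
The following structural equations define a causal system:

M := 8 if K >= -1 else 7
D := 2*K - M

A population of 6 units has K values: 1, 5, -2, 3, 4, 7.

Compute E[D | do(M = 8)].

Every unit gets M=8 under the intervention. D values become -6, 2, -12, -2, 0, 6; E[D|do(M=8)] = -2.

-2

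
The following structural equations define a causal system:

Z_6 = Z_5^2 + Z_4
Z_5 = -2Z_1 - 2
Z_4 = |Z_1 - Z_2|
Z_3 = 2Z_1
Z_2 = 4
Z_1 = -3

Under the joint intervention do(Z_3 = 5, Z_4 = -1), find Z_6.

Setting Z_3 = 5, Z_4 = -1 by intervention discards those variables' equations.
Z_5 = -2Z_1 - 2  [with Z_1=-3]  = 4
Z_6 = Z_5^2 + Z_4  [with Z_5=4, Z_4=-1]  = 15

15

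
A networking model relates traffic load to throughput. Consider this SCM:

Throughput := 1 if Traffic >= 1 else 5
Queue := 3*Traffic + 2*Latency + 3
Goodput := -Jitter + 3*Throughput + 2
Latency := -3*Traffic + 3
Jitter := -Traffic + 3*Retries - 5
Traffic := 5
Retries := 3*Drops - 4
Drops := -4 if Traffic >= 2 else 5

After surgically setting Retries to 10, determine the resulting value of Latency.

Under do(Retries=10), the mechanism Retries := 3*Drops - 4 is discarded; Retries is fixed at 10.
No directed path runs from Retries to Latency, so Latency keeps its natural value.
Latency = -3*Traffic + 3  [with Traffic=5]  = -12

-12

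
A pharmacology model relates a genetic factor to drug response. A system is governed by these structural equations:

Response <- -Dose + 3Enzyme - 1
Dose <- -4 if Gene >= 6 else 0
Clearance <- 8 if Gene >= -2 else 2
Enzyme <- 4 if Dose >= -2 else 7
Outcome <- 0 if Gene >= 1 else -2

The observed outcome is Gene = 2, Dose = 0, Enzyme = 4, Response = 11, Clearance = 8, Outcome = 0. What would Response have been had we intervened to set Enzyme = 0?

The intervention breaks the incoming arrows to Enzyme: Enzyme <- 4 if Dose >= -2 else 7 no longer applies, and Enzyme = 0.
Dose = -4 if Gene >= 6 else 0  [with Gene=2]  = 0
Response = -Dose + 3Enzyme - 1  [with Dose=0, Enzyme=0]  = -1

-1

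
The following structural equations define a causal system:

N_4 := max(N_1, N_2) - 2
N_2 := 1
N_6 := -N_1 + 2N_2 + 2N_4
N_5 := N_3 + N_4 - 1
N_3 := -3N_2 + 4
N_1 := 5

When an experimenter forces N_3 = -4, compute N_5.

do(N_3=-4) replaces the equation N_3 := -3N_2 + 4 with the constant N_3 = -4.
N_4 = max(N_1, N_2) - 2  [with N_1=5, N_2=1]  = 3
N_5 = N_3 + N_4 - 1  [with N_3=-4, N_4=3]  = -2

-2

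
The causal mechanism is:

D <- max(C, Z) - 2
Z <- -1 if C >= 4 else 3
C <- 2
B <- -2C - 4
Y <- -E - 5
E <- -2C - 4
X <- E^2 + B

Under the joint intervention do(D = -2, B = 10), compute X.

Under do(D = -2, B = 10), each intervened variable's structural equation is replaced by its fixed value.
E = -2C - 4  [with C=2]  = -8
X = E^2 + B  [with E=-8, B=10]  = 74

74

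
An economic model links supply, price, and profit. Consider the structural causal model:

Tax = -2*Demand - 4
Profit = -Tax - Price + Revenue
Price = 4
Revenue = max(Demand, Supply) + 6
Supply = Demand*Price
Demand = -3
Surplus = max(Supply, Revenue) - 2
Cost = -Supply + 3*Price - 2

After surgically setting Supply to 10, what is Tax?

The intervention breaks the incoming arrows to Supply: Supply = Demand*Price no longer applies, and Supply = 10.
No directed path runs from Supply to Tax, so Tax keeps its natural value.
Tax = -2*Demand - 4  [with Demand=-3]  = 2

2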